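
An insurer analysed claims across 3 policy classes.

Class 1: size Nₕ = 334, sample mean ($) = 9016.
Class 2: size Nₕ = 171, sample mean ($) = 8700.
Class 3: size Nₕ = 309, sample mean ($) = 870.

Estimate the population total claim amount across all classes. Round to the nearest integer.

4767874

Population total = Σ Nₕ·x̄ₕ (each stratum's size times its mean).
334·9016 + 171·8700 + 309·870 = 3011344 + 1487700 + 268830 = 4767874.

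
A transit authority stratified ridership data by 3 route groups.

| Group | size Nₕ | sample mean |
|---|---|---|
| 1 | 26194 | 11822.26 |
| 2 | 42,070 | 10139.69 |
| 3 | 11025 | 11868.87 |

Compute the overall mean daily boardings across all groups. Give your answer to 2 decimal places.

x̄_st = (Σ Nₕx̄ₕ) / (Σ Nₕ) = (26194·11822.26 + 42070·10139.69 + 11025·11868.87) / 79289
= 867103328.49 / 79289 = 10935.9852... → 10935.99.

10935.99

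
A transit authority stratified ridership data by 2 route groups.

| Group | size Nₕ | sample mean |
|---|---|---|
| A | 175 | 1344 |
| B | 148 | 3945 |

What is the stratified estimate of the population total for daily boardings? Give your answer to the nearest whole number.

819060

Population total = Σ Nₕ·x̄ₕ (each stratum's size times its mean).
175·1344 + 148·3945 = 235200 + 583860 = 819060.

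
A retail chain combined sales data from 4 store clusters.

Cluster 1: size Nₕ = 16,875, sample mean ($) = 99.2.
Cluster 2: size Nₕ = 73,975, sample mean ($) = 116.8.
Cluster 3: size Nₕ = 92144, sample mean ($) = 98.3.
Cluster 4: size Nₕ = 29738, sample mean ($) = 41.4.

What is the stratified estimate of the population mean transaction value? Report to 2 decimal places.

96.85

x̄_st = (Σ Nₕx̄ₕ) / (Σ Nₕ) = (16875·99.2 + 73975·116.8 + 92144·98.3 + 29738·41.4) / 212732
= 20603188.4 / 212732 = 96.8504... → 96.85.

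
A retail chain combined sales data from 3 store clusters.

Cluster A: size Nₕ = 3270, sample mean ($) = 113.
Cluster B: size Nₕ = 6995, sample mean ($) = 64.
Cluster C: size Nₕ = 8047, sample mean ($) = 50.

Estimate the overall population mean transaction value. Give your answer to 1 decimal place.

66.6

N = 18312; weights Wₕ = Nₕ/N = (0.1786, 0.3820, 0.4394).
x̄_st = Σ Wₕ·x̄ₕ = 0.1786·113 + 0.3820·64 + 0.4394·50 ≈ 66.598...
→ 66.6.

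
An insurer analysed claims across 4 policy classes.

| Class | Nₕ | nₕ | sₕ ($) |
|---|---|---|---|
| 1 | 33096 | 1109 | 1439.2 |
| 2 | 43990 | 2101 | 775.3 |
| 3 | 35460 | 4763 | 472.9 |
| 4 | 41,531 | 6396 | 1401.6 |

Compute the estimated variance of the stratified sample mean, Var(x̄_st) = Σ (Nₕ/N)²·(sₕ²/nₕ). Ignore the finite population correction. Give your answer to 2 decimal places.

N = 154077; Wₕ = Nₕ/N.
class 1: (33096/154077)²·1439.2²/1109 = 86.17596
class 2: (43990/154077)²·775.3²/2101 = 23.32093
class 3: (35460/154077)²·472.9²/4763 = 2.48691
class 4: (41531/154077)²·1401.6²/6396 = 22.31562
Sum = 134.29941 → 134.30.

134.30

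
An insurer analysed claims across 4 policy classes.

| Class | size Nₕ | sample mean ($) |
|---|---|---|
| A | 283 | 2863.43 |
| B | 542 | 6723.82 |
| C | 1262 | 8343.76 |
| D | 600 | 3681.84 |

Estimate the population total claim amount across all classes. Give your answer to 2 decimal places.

Population total = Σ Nₕ·x̄ₕ (each stratum's size times its mean).
283·2863.43 + 542·6723.82 + 1262·8343.76 + 600·3681.84 = 810350.69 + 3644310.44 + 10529825.12 + 2209104 = 17193590.25.

17193590.25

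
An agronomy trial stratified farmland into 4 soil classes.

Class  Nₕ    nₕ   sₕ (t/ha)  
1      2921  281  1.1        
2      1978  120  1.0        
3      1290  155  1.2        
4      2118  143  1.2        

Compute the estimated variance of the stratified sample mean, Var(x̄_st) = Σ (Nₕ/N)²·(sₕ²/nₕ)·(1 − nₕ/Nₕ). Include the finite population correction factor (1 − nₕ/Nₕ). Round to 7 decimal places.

0.0017326

N = 8307; Wₕ = Nₕ/N.
class 1: (2921/8307)²·1.1²/281·(1 − 281/2921) = 0.0004812005
class 2: (1978/8307)²·1.0²/120·(1 − 120/1978) = 0.0004438154
class 3: (1290/8307)²·1.2²/155·(1 − 155/1290) = 0.0001971188
class 4: (2118/8307)²·1.2²/143·(1 − 143/2118) = 0.0006104233
Sum = 0.0017325579 → 0.0017326.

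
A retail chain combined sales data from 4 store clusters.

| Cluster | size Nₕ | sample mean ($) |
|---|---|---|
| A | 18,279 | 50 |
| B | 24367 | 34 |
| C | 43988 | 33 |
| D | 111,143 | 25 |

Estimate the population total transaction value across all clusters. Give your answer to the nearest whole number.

Population total = Σ Nₕ·x̄ₕ (each stratum's size times its mean).
18279·50 + 24367·34 + 43988·33 + 111143·25 = 913950 + 828478 + 1451604 + 2778575 = 5972607.

5972607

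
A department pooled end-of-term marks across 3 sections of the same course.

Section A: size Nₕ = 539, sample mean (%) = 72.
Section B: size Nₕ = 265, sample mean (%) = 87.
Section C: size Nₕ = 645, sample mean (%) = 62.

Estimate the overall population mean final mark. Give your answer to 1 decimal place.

70.3

N = 539 + 265 + 645 = 1449.
The stratified mean weights each stratum mean by its population share Nₕ/N.
Σ Nₕx̄ₕ = 539·72 + 265·87 + 645·62 = 38808 + 23055 + 39990 = 101853.
Divide by N: 101853 / 1449 = 70.292... → 70.3.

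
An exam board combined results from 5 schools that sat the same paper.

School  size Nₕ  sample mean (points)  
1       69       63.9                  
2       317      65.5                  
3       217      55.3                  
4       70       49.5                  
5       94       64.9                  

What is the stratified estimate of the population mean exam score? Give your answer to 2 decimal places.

60.94

x̄_st = (Σ Nₕx̄ₕ) / (Σ Nₕ) = (69·63.9 + 317·65.5 + 217·55.3 + 70·49.5 + 94·64.9) / 767
= 46738.3 / 767 = 60.9365... → 60.94.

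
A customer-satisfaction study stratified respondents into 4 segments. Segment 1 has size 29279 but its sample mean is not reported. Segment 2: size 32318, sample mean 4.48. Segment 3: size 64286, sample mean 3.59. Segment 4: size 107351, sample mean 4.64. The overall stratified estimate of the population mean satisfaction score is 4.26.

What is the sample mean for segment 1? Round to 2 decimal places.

4.09

Σ Nₕx̄ₕ = N·μ, so 29279·x̄_1 = 233234·4.26 − (32318·4.48 + 64286·3.59 + 107351·4.64).
= 993576.84 − 873680.02 = 119896.82.
x̄_1 = 119896.82 / 29279 = 4.0950... → 4.09.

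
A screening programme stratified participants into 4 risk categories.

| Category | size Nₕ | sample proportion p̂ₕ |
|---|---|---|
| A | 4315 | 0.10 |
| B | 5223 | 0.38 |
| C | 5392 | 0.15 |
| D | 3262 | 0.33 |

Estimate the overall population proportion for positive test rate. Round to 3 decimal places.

Wₕ = Nₕ/N with N = 18192: 0.2372, 0.2871, 0.2964, 0.1793.
p̂_st = 0.2372·0.10 + 0.2871·0.38 + 0.2964·0.15 + 0.1793·0.33 ≈ 0.23645... → 0.236.

0.236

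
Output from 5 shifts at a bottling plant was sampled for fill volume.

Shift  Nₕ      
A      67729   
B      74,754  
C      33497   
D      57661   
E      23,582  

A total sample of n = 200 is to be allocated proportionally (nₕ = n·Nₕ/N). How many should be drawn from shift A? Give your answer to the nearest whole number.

Share of shift A = 67729/257223 = 0.26331.
Allocate 200 × 0.26331 = 52.662... → 53.

53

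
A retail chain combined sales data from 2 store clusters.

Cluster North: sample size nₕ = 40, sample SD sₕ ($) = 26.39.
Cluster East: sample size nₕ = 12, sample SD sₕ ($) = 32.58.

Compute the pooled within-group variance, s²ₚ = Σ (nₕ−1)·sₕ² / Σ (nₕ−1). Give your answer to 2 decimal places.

Degrees of freedom: 39 + 11 = 50.
Σ(nₕ−1)sₕ² = 39·696.4321 + 11·1061.4564 = 38836.8723.
s²ₚ = 38836.8723 / 50 = 776.7374... → 776.74.

776.74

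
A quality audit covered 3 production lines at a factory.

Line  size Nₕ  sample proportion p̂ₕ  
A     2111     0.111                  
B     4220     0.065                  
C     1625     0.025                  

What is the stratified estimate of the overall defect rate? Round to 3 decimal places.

0.069

N = 2111 + 4220 + 1625 = 7956.
Overall proportion = Σ (Nₕ/N)·p̂ₕ.
Σ Nₕp̂ₕ = 234.321 + 274.3 + 40.625 = 549.246.
549.246 / 7956 = 0.06904... → 0.069.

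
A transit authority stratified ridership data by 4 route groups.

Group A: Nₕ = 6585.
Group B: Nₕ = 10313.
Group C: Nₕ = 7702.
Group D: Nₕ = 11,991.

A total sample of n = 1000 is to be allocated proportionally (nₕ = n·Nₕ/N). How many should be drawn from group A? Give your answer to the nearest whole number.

180

Share of group A = 6585/36591 = 0.17996.
Allocate 1000 × 0.17996 = 179.962... → 180.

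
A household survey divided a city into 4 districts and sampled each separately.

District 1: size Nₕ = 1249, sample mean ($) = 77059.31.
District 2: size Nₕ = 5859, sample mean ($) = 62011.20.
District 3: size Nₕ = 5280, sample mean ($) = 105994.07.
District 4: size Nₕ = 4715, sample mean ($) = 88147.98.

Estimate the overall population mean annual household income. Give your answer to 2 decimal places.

83893.88

N = 17103; weights Wₕ = Nₕ/N = (0.0730, 0.3426, 0.3087, 0.2757).
x̄_st = Σ Wₕ·x̄ₕ = 0.0730·77059.31 + 0.3426·62011.20 + 0.3087·105994.07 + 0.2757·88147.98 ≈ 83893.8849...
→ 83893.88.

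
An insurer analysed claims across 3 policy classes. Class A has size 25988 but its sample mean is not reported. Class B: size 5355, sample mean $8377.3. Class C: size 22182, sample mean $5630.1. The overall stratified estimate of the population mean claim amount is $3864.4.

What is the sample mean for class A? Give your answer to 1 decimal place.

N = 25988 + 5355 + 22182 = 53525.
Overall total = μ·N = 3864.4·53525 = 206842010.
Subtract the known strata: 5355·8377.3 + 22182·5630.1 = 169747319.7.
Remaining total for class A: 206842010 − 169747319.7 = 37094690.3.
Divide by its size: 37094690.3 / 25988 = 1427.378... → 1427.4.

1427.4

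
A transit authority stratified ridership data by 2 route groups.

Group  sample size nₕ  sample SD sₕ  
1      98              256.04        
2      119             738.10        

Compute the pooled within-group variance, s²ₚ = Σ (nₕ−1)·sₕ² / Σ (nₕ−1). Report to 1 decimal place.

Degrees of freedom: 97 + 118 = 215.
Σ(nₕ−1)sₕ² = 97·65556.4816 + 118·544791.61 = 70644388.6952.
s²ₚ = 70644388.6952 / 215 = 328578.552... → 328578.6.

328578.6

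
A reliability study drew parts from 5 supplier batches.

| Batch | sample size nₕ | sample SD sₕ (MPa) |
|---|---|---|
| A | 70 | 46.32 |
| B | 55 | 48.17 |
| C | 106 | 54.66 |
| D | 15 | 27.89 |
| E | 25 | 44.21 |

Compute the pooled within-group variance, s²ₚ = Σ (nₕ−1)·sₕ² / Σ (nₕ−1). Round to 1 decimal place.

Degrees of freedom: 69 + 54 + 105 + 14 + 24 = 266.
Σ(nₕ−1)sₕ² = 69·2145.5424 + 54·2320.3489 + 105·2987.7156 + 14·777.8521 + 24·1954.5241 = 644849.912.
s²ₚ = 644849.912 / 266 = 2424.248... → 2424.2.

2424.2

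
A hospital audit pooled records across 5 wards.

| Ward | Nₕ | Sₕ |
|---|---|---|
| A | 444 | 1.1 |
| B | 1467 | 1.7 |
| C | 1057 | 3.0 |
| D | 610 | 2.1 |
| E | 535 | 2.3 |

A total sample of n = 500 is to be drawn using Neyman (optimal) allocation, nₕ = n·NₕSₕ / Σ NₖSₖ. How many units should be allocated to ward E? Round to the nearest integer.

A: NₕSₕ = 444·1.1 = 488.4
B: NₕSₕ = 1467·1.7 = 2493.9
C: NₕSₕ = 1057·3.0 = 3171
D: NₕSₕ = 610·2.1 = 1281
E: NₕSₕ = 535·2.3 = 1230.5
Σ NₕSₕ = 8664.8.
n_E = 500·1230.5/8664.8 = 71.006... → 71.

71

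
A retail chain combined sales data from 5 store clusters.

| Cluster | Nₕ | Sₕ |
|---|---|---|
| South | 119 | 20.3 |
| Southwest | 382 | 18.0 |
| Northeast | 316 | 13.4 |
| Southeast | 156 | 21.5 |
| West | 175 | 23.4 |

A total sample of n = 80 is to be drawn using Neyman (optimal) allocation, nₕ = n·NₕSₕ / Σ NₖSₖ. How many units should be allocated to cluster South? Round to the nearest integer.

9

Σ NₕSₕ = 119·20.3 + 382·18.0 + 316·13.4 + 156·21.5 + 175·23.4 = 20975.1.
Share for South: 2415.7/20975.1 = 0.11517.
n_South = 80 × 0.11517 = 9.214... → 9.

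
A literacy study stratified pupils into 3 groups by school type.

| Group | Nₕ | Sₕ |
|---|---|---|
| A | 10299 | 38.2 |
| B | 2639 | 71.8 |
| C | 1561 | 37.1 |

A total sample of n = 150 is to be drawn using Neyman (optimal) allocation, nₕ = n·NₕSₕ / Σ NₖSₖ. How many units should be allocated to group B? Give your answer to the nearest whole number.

44

A: NₕSₕ = 10299·38.2 = 393421.8
B: NₕSₕ = 2639·71.8 = 189480.2
C: NₕSₕ = 1561·37.1 = 57913.1
Σ NₕSₕ = 640815.1.
n_B = 150·189480.2/640815.1 = 44.353... → 44.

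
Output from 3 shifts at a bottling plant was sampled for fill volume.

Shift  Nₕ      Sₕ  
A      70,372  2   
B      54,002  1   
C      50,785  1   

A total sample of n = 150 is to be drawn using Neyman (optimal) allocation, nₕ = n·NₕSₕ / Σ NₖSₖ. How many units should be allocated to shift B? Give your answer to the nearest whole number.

Σ NₕSₕ = 70372·2 + 54002·1 + 50785·1 = 245531.
Share for B: 54002/245531 = 0.21994.
n_B = 150 × 0.21994 = 32.991... → 33.

33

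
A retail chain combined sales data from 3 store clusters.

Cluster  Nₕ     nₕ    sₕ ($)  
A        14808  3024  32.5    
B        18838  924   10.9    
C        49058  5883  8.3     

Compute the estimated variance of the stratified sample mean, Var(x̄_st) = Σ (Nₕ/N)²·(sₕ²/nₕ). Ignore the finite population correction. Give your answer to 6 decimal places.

N = 82704; Wₕ = Nₕ/N.
cluster A: (14808/82704)²·32.5²/3024 = 0.011197594
cluster B: (18838/82704)²·10.9²/924 = 0.006671102
cluster C: (49058/82704)²·8.3²/5883 = 0.004120254
Sum = 0.021988950 → 0.021989.

0.021989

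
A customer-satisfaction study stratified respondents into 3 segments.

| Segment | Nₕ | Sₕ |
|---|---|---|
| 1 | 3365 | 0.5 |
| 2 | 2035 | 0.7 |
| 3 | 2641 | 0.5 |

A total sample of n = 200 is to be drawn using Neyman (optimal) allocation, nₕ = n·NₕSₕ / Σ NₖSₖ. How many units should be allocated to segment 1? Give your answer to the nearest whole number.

Σ NₕSₕ = 3365·0.5 + 2035·0.7 + 2641·0.5 = 4427.5.
Share for 1: 1682.5/4427.5 = 0.38001.
n_1 = 200 × 0.38001 = 76.002... → 76.

76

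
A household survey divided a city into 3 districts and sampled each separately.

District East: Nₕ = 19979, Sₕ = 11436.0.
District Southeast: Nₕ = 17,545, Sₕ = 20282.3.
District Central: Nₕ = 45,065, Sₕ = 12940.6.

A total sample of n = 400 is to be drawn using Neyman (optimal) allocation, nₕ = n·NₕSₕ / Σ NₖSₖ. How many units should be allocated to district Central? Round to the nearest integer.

East: NₕSₕ = 19979·11436.0 = 228479844
Southeast: NₕSₕ = 17545·20282.3 = 355852953.5
Central: NₕSₕ = 45065·12940.6 = 583168139
Σ NₕSₕ = 1167500936.5.
n_Central = 400·583168139/1167500936.5 = 199.800... → 200.

200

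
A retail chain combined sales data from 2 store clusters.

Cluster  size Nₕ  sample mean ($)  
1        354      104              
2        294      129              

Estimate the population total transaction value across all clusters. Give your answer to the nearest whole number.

1: 354·104 = 36816
2: 294·129 = 37926
τ̂ = Σ Nₕx̄ₕ = 74742.

74742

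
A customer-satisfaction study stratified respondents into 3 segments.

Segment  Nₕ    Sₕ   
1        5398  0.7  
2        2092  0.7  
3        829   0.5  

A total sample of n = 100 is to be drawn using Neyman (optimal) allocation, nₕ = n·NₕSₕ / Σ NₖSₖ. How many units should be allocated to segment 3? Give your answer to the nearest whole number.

7

Σ NₕSₕ = 5398·0.7 + 2092·0.7 + 829·0.5 = 5657.5.
Share for 3: 414.5/5657.5 = 0.07327.
n_3 = 100 × 0.07327 = 7.327... → 7.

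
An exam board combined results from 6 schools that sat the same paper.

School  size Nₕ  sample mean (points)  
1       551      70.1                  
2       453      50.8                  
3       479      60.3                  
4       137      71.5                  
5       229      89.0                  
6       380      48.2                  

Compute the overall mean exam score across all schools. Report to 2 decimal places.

62.37

x̄_st = (Σ Nₕx̄ₕ) / (Σ Nₕ) = (551·70.1 + 453·50.8 + 479·60.3 + 137·71.5 + 229·89.0 + 380·48.2) / 2229
= 139013.7 / 2229 = 62.3659... → 62.37.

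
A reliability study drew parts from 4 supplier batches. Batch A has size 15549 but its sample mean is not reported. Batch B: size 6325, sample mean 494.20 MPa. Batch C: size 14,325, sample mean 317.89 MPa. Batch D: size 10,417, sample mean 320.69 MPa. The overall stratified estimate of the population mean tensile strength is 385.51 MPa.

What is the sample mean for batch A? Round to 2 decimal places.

N = 15549 + 6325 + 14325 + 10417 = 46616.
Overall total = μ·N = 385.51·46616 = 17970934.16.
Subtract the known strata: 6325·494.20 + 14325·317.89 + 10417·320.69 = 11020216.98.
Remaining total for batch A: 17970934.16 − 11020216.98 = 6950717.18.
Divide by its size: 6950717.18 / 15549 = 447.0202... → 447.02.

447.02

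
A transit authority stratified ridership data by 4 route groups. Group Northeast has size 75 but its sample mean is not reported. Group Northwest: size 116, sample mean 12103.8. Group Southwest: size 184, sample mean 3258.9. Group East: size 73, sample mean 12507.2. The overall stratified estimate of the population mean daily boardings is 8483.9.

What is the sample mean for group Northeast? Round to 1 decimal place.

11787.8

N = 75 + 116 + 184 + 73 = 448.
Overall total = μ·N = 8483.9·448 = 3800787.2.
Subtract the known strata: 116·12103.8 + 184·3258.9 + 73·12507.2 = 2916704.
Remaining total for group Northeast: 3800787.2 − 2916704 = 884083.2.
Divide by its size: 884083.2 / 75 = 11787.776 → 11787.8.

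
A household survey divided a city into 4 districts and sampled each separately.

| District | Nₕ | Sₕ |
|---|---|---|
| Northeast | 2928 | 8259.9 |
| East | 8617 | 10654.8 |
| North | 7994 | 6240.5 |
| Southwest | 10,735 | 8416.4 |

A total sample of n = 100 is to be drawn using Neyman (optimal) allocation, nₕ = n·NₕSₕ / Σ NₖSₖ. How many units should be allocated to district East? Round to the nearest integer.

36

Northeast: NₕSₕ = 2928·8259.9 = 24184987.2
East: NₕSₕ = 8617·10654.8 = 91812411.6
North: NₕSₕ = 7994·6240.5 = 49886557
Southwest: NₕSₕ = 10735·8416.4 = 90350054
Σ NₕSₕ = 256234009.8.
n_East = 100·91812411.6/256234009.8 = 35.831... → 36.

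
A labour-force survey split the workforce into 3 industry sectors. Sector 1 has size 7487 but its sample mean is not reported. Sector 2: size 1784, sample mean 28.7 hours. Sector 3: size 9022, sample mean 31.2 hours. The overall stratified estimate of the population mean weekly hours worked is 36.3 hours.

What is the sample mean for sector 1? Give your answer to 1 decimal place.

N = 7487 + 1784 + 9022 = 18293.
Overall total = μ·N = 36.3·18293 = 664035.9.
Subtract the known strata: 1784·28.7 + 9022·31.2 = 332687.2.
Remaining total for sector 1: 664035.9 − 332687.2 = 331348.7.
Divide by its size: 331348.7 / 7487 = 44.257... → 44.3.

44.3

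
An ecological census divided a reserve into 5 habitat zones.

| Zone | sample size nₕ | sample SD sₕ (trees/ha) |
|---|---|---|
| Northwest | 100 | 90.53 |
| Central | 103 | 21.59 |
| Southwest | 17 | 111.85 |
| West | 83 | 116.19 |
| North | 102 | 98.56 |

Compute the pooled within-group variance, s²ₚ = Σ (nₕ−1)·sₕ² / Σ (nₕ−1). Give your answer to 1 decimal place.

7868.0

Degrees of freedom: 99 + 102 + 16 + 82 + 101 = 400.
Σ(nₕ−1)sₕ² = 99·8195.6809 + 102·466.1281 + 16·12510.4225 + 82·13500.1161 + 101·9714.0736 = 3147215.1891.
s²ₚ = 3147215.1891 / 400 = 7868.038... → 7868.0.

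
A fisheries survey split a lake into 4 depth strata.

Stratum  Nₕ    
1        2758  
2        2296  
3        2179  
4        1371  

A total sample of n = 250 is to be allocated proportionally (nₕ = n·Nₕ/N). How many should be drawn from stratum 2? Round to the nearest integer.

67

Share of stratum 2 = 2296/8604 = 0.26685.
Allocate 250 × 0.26685 = 66.713... → 67.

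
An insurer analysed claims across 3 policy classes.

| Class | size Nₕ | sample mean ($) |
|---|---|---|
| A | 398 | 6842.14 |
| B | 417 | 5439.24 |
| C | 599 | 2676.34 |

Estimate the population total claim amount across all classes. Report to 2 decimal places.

6594462.46

A: 398·6842.14 = 2723171.72
B: 417·5439.24 = 2268163.08
C: 599·2676.34 = 1603127.66
τ̂ = Σ Nₕx̄ₕ = 6594462.46.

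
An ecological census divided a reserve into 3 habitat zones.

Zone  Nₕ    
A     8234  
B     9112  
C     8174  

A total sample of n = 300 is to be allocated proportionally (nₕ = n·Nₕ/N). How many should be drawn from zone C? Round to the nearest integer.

96

N = 8234 + 9112 + 8174 = 25520.
n_C = 300·8174/25520 = 96.089... → 96.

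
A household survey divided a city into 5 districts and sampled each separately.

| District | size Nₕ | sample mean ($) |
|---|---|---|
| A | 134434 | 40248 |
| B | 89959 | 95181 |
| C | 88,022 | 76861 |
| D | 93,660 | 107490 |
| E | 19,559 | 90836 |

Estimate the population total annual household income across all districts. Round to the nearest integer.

Estimate total by summing Nₕ·x̄ₕ over strata.
134434·40248 + 89959·95181 + 88022·76861 + 93660·107490 + 19559·90836 = 5410699632 + 8562387579 + 6765458942 + 10067513400 + 1776661324 = 32582720877.

32582720877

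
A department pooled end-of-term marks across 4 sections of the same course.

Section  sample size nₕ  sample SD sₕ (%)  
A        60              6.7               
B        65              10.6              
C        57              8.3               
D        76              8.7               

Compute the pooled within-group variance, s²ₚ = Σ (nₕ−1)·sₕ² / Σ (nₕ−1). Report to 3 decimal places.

A: (60−1)·6.7² = 59·44.89 = 2648.51
B: (65−1)·10.6² = 64·112.36 = 7191.04
C: (57−1)·8.3² = 56·68.89 = 3857.84
D: (76−1)·8.7² = 75·75.69 = 5676.75
Numerator = 19374.14; denominator = Σ(nₕ−1) = 254.
s²ₚ = 19374.14/254 = 76.27614... → 76.276.

76.276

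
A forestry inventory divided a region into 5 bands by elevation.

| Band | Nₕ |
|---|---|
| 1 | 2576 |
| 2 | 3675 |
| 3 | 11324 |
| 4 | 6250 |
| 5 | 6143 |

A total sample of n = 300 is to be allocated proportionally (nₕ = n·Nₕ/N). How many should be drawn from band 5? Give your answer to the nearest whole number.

N = 2576 + 3675 + 11324 + 6250 + 6143 = 29968.
n_5 = 300·6143/29968 = 61.496... → 61.

61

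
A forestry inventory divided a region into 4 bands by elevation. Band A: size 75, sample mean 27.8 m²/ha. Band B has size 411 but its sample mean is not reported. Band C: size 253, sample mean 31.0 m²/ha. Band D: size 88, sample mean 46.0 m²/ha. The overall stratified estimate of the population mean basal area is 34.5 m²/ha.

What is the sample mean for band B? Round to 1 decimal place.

N = 75 + 411 + 253 + 88 = 827.
Overall total = μ·N = 34.5·827 = 28531.5.
Subtract the known strata: 75·27.8 + 253·31.0 + 88·46.0 = 13976.
Remaining total for band B: 28531.5 − 13976 = 14555.5.
Divide by its size: 14555.5 / 411 = 35.415... → 35.4.

35.4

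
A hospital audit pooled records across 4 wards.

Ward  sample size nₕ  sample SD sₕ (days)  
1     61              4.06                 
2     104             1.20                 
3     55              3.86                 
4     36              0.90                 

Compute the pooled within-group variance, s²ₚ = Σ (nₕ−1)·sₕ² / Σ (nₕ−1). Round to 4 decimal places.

1: (61−1)·4.06² = 60·16.4836 = 989.016
2: (104−1)·1.20² = 103·1.44 = 148.32
3: (55−1)·3.86² = 54·14.8996 = 804.5784
4: (36−1)·0.90² = 35·0.81 = 28.35
Numerator = 1970.2644; denominator = Σ(nₕ−1) = 252.
s²ₚ = 1970.2644/252 = 7.818510... → 7.8185.

7.8185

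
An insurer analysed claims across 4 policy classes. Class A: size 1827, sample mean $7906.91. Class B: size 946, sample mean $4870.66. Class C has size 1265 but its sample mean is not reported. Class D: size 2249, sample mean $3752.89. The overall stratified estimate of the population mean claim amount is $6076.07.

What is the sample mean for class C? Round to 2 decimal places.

Σ Nₕx̄ₕ = N·μ, so 1265·x̄_C = 6287·6076.07 − (1827·7906.91 + 946·4870.66 + 2249·3752.89).
= 38200252.09 − 27493818.54 = 10706433.55.
x̄_C = 10706433.55 / 1265 = 8463.5838... → 8463.58.

8463.58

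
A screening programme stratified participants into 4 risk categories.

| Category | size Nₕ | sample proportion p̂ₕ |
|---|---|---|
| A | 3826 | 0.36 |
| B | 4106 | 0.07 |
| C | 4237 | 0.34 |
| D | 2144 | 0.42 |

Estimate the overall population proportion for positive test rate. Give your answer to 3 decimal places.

0.280

Wₕ = Nₕ/N with N = 14313: 0.2673, 0.2869, 0.2960, 0.1498.
p̂_st = 0.2673·0.36 + 0.2869·0.07 + 0.2960·0.34 + 0.1498·0.42 ≈ 0.27987... → 0.280.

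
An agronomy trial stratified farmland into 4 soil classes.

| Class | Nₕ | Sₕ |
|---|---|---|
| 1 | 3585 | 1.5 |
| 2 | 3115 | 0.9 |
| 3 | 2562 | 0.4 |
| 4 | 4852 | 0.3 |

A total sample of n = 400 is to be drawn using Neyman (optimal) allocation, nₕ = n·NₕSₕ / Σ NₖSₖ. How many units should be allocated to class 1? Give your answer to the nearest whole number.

1: NₕSₕ = 3585·1.5 = 5377.5
2: NₕSₕ = 3115·0.9 = 2803.5
3: NₕSₕ = 2562·0.4 = 1024.8
4: NₕSₕ = 4852·0.3 = 1455.6
Σ NₕSₕ = 10661.4.
n_1 = 400·5377.5/10661.4 = 201.756... → 202.

202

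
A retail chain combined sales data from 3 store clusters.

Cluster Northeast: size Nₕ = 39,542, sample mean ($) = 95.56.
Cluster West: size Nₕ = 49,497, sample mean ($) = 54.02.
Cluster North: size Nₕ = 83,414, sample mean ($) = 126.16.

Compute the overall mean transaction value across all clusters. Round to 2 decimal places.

98.44

N = 172453; weights Wₕ = Nₕ/N = (0.2293, 0.2870, 0.4837).
x̄_st = Σ Wₕ·x̄ₕ = 0.2293·95.56 + 0.2870·54.02 + 0.4837·126.16 ≈ 98.4383...
→ 98.44.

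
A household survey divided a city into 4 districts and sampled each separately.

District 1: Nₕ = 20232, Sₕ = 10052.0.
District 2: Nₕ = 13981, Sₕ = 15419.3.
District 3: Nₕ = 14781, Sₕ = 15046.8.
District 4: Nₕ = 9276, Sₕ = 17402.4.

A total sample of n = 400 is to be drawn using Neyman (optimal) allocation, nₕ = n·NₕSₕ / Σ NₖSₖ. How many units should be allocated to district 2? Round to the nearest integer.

107

1: NₕSₕ = 20232·10052.0 = 203372064
2: NₕSₕ = 13981·15419.3 = 215577233.3
3: NₕSₕ = 14781·15046.8 = 222406750.8
4: NₕSₕ = 9276·17402.4 = 161424662.4
Σ NₕSₕ = 802780710.5.
n_2 = 400·215577233.3/802780710.5 = 107.415... → 107.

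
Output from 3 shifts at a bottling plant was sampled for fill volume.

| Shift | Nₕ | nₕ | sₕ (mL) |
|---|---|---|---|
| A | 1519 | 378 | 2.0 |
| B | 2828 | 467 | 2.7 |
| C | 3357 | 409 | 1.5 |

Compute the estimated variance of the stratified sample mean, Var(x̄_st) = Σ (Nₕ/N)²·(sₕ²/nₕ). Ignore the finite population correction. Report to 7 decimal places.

0.0035594

N = 7704; Wₕ = Nₕ/N.
shift A: (1519/7704)²·2.0²/378 = 0.0004113876
shift B: (2828/7704)²·2.7²/467 = 0.0021034728
shift C: (3357/7704)²·1.5²/409 = 0.0010445503
Sum = 0.0035594107 → 0.0035594.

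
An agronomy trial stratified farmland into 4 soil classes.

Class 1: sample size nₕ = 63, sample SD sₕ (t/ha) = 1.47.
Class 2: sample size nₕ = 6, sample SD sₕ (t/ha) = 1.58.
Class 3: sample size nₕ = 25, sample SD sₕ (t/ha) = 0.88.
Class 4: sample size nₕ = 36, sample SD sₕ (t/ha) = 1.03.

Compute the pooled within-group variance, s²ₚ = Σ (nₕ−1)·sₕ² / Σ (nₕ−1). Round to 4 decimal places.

Degrees of freedom: 62 + 5 + 24 + 35 = 126.
Σ(nₕ−1)sₕ² = 62·2.1609 + 5·2.4964 + 24·0.7744 + 35·1.0609 = 202.1749.
s²ₚ = 202.1749 / 126 = 1.604563... → 1.6046.

1.6046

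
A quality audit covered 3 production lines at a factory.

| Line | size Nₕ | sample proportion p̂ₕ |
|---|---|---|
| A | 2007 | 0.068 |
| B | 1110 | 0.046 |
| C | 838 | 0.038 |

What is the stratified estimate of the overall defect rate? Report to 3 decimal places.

0.055

Wₕ = Nₕ/N with N = 3955: 0.5075, 0.2807, 0.2119.
p̂_st = 0.5075·0.068 + 0.2807·0.046 + 0.2119·0.038 ≈ 0.05547... → 0.055.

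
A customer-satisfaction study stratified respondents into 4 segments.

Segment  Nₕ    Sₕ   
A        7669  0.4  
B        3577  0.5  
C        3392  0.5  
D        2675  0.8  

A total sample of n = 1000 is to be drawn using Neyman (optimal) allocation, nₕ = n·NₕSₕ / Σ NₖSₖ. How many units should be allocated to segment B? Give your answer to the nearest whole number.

Σ NₕSₕ = 7669·0.4 + 3577·0.5 + 3392·0.5 + 2675·0.8 = 8692.1.
Share for B: 1788.5/8692.1 = 0.20576.
n_B = 1000 × 0.20576 = 205.762... → 206.

206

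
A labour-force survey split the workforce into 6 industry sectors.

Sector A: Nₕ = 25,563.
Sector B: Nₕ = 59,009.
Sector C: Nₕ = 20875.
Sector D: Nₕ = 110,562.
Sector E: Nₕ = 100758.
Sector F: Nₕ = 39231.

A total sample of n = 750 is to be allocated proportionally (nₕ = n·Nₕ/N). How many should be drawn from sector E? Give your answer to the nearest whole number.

212

Share of sector E = 100758/355998 = 0.28303.
Allocate 750 × 0.28303 = 212.272... → 212.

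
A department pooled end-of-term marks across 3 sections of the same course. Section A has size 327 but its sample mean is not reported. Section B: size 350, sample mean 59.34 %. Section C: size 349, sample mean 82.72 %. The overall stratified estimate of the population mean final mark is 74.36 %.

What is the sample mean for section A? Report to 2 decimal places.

81.51

N = 327 + 350 + 349 = 1026.
Overall total = μ·N = 74.36·1026 = 76293.36.
Subtract the known strata: 350·59.34 + 349·82.72 = 49638.28.
Remaining total for section A: 76293.36 − 49638.28 = 26655.08.
Divide by its size: 26655.08 / 327 = 81.5140... → 81.51.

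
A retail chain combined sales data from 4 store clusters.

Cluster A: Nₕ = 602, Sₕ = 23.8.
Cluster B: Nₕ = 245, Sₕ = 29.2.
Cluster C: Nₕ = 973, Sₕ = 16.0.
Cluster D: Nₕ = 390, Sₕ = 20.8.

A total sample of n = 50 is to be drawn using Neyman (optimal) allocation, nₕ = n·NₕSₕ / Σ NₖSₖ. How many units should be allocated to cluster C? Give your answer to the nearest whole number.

17

A: NₕSₕ = 602·23.8 = 14327.6
B: NₕSₕ = 245·29.2 = 7154
C: NₕSₕ = 973·16.0 = 15568
D: NₕSₕ = 390·20.8 = 8112
Σ NₕSₕ = 45161.6.
n_C = 50·15568/45161.6 = 17.236... → 17.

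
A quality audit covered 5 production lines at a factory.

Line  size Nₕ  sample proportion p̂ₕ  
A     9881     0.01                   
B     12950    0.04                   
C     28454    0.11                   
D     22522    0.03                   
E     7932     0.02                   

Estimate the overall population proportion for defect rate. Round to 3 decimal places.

Wₕ = Nₕ/N with N = 81739: 0.1209, 0.1584, 0.3481, 0.2755, 0.0970.
p̂_st = 0.1209·0.01 + 0.1584·0.04 + 0.3481·0.11 + 0.2755·0.03 + 0.0970·0.02 ≈ 0.05604... → 0.056.

0.056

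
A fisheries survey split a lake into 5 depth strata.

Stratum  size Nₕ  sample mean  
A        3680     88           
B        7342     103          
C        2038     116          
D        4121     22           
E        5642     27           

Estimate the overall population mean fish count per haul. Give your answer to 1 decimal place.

N = 22823; weights Wₕ = Nₕ/N = (0.1612, 0.3217, 0.0893, 0.1806, 0.2472).
x̄_st = Σ Wₕ·x̄ₕ = 0.1612·88 + 0.3217·103 + 0.0893·116 + 0.1806·22 + 0.2472·27 ≈ 68.329...
→ 68.3.

68.3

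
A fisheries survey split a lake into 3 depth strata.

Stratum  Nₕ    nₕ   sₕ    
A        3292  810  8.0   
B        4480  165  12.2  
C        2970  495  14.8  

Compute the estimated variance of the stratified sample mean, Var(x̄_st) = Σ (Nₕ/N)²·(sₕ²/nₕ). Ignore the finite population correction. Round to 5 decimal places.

0.19815

N = 10742; Wₕ = Nₕ/N.
stratum A: (3292/10742)²·8.0²/810 = 0.00742069
stratum B: (4480/10742)²·12.2²/165 = 0.15689946
stratum C: (2970/10742)²·14.8²/495 = 0.03382679
Sum = 0.19814694 → 0.19815.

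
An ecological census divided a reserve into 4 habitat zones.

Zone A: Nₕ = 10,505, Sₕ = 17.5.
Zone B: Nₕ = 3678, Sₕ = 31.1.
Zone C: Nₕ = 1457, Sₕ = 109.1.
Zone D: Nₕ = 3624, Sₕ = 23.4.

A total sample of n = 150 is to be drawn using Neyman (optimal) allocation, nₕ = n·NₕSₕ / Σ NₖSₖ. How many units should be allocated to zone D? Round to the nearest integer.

Σ NₕSₕ = 10505·17.5 + 3678·31.1 + 1457·109.1 + 3624·23.4 = 541983.6.
Share for D: 84801.6/541983.6 = 0.15647.
n_D = 150 × 0.15647 = 23.470... → 23.

23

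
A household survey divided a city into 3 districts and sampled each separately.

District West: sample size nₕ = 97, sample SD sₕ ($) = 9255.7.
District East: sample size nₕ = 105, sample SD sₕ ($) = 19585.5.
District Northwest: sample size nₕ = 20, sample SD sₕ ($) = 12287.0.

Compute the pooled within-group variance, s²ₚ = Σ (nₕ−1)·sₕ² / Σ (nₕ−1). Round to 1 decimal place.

Degrees of freedom: 96 + 104 + 19 = 219.
Σ(nₕ−1)sₕ² = 96·85667982.49 + 104·383591810.25 + 19·150970369 = 50986111596.04.
s²ₚ = 50986111596.04 / 219 = 232813294.959... → 232813295.0.

232813295.0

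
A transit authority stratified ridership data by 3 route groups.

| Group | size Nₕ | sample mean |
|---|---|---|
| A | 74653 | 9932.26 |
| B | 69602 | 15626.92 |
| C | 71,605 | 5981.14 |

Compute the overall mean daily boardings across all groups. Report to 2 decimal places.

x̄_st = (Σ Nₕx̄ₕ) / (Σ Nₕ) = (74653·9932.26 + 69602·15626.92 + 71605·5981.14) / 215860
= 2257417421.32 / 215860 = 10457.7848... → 10457.78.

10457.78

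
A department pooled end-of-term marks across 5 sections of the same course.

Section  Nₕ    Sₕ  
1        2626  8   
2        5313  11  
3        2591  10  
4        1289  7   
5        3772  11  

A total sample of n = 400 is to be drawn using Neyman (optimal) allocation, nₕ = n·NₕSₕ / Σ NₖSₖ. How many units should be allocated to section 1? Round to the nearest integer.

54

1: NₕSₕ = 2626·8 = 21008
2: NₕSₕ = 5313·11 = 58443
3: NₕSₕ = 2591·10 = 25910
4: NₕSₕ = 1289·7 = 9023
5: NₕSₕ = 3772·11 = 41492
Σ NₕSₕ = 155876.
n_1 = 400·21008/155876 = 53.910... → 54.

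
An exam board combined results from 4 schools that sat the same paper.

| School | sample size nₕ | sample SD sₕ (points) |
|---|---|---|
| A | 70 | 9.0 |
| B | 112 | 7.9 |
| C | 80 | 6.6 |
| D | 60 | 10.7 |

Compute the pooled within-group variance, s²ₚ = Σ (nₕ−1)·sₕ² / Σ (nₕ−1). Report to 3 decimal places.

A: (70−1)·9.0² = 69·81 = 5589
B: (112−1)·7.9² = 111·62.41 = 6927.51
C: (80−1)·6.6² = 79·43.56 = 3441.24
D: (60−1)·10.7² = 59·114.49 = 6754.91
Numerator = 22712.66; denominator = Σ(nₕ−1) = 318.
s²ₚ = 22712.66/318 = 71.42346... → 71.423.

71.423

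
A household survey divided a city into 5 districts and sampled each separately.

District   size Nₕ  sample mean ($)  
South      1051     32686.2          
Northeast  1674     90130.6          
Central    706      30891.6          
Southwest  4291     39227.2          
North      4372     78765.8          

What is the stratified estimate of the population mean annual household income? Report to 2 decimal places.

59511.27

N = 1051 + 1674 + 706 + 4291 + 4372 = 12094.
Overall mean = Σ (Nₕ/N)·x̄ₕ — weight by population share, not a simple average.
Σ Nₕx̄ₕ = 1051·32686.2 + 1674·90130.6 + 706·30891.6 + 4291·39227.2 + 4372·78765.8 = 34353196.2 + 150878624.4 + 21809469.6 + 168323915.2 + 344364077.6 = 719729283.
Divide by N: 719729283 / 12094 = 59511.2686... → 59511.27.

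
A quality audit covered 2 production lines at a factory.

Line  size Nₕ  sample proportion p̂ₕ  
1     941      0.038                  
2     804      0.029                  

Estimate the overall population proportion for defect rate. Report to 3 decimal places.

0.034

Wₕ = Nₕ/N with N = 1745: 0.5393, 0.4607.
p̂_st = 0.5393·0.038 + 0.4607·0.029 ≈ 0.03385... → 0.034.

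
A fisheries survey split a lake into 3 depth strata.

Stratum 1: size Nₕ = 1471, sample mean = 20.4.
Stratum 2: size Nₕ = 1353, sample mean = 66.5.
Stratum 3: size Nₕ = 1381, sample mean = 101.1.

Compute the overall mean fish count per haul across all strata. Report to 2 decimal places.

N = 1471 + 1353 + 1381 = 4205.
The stratified mean weights each stratum mean by its population share Nₕ/N.
Σ Nₕx̄ₕ = 1471·20.4 + 1353·66.5 + 1381·101.1 = 30008.4 + 89974.5 + 139619.1 = 259602.
Divide by N: 259602 / 4205 = 61.7365... → 61.74.

61.74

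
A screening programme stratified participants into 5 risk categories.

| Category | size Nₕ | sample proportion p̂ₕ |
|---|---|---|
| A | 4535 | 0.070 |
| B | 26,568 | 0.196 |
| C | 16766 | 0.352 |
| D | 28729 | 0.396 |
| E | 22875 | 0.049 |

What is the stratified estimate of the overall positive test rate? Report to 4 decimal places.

N = 4535 + 26568 + 16766 + 28729 + 22875 = 99473.
Overall proportion = Σ (Nₕ/N)·p̂ₕ.
Σ Nₕp̂ₕ = 317.45 + 5207.328 + 5901.632 + 11376.684 + 1120.875 = 23923.969.
23923.969 / 99473 = 0.240507... → 0.2405.

0.2405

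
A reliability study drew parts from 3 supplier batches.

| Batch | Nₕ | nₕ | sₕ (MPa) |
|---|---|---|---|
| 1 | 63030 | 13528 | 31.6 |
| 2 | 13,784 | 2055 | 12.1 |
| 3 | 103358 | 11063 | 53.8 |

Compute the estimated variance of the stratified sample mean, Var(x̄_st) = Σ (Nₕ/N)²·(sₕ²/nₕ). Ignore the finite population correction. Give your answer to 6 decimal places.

0.095551

N = 180172; Wₕ = Nₕ/N.
batch 1: (63030/180172)²·31.6²/13528 = 0.009033594
batch 2: (13784/180172)²·12.1²/2055 = 0.000416999
batch 3: (103358/180172)²·53.8²/11063 = 0.086100413
Sum = 0.095551006 → 0.095551.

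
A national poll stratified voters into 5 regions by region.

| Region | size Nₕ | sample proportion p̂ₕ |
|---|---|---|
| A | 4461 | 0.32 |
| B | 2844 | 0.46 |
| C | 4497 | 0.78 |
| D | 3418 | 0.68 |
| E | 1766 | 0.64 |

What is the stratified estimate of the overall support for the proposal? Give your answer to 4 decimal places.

0.5709

Wₕ = Nₕ/N with N = 16986: 0.2626, 0.1674, 0.2647, 0.2012, 0.1040.
p̂_st = 0.2626·0.32 + 0.1674·0.46 + 0.2647·0.78 + 0.2012·0.68 + 0.1040·0.64 ≈ 0.570935... → 0.5709.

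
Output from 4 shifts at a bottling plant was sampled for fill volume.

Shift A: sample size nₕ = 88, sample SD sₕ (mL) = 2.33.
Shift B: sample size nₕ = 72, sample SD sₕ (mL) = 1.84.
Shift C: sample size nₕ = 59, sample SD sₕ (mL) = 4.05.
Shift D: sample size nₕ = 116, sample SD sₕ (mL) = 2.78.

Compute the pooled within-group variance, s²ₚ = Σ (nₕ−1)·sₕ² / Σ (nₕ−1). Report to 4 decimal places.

A: (88−1)·2.33² = 87·5.4289 = 472.3143
B: (72−1)·1.84² = 71·3.3856 = 240.3776
C: (59−1)·4.05² = 58·16.4025 = 951.345
D: (116−1)·2.78² = 115·7.7284 = 888.766
Numerator = 2552.8029; denominator = Σ(nₕ−1) = 331.
s²ₚ = 2552.8029/331 = 7.712395... → 7.7124.

7.7124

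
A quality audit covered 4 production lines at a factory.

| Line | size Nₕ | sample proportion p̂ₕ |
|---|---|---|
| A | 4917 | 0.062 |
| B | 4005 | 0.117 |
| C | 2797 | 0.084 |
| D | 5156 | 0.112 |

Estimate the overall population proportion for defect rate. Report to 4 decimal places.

Wₕ = Nₕ/N with N = 16875: 0.2914, 0.2373, 0.1657, 0.3055.
p̂_st = 0.2914·0.062 + 0.2373·0.117 + 0.1657·0.084 + 0.3055·0.112 ≈ 0.093977... → 0.0940.

0.0940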